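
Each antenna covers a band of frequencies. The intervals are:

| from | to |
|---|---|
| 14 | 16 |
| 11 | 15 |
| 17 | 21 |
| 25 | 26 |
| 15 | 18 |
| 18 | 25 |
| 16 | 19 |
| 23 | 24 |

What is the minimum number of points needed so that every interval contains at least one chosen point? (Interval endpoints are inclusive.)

4

Sort by right endpoint; whenever an interval is uncovered, place a point at its right end.
Sorted: [11,15] [14,16] [15,18] [16,19] [17,21] [23,24] [18,25] [25,26]
{[11,15],[14,16],[15,18]} hit by 15; {[16,19],[17,21]} hit by 19; {[23,24],[18,25]} hit by 24; {[25,26]} hit by 26.
Points: 15, 19, 24, 26 (4 total).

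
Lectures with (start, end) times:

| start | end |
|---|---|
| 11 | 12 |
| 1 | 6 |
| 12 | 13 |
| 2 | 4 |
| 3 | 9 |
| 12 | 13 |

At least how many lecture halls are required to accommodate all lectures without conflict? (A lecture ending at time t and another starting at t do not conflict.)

3

The answer is the maximum number of intervals overlapping at any instant.
Events (time:±→running): 1:+→1 2:+→2 3:+→3 … peak 3.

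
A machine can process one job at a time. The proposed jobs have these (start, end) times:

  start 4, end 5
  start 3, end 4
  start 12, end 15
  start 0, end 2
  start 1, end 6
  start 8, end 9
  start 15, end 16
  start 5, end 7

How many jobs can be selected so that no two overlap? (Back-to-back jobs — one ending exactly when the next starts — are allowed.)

7

Sort by end time and greedily take each interval whose start is ≥ the last chosen end.
Sorted by end: (0,2)  (3,4)  (4,5)  (1,6)  (5,7)  (8,9)  (12,15)  (15,16)
take (0,2); take (3,4); take (4,5); skip (1,6); take (5,7); take (8,9); take (12,15); take (15,16).
Selected 7 jobs.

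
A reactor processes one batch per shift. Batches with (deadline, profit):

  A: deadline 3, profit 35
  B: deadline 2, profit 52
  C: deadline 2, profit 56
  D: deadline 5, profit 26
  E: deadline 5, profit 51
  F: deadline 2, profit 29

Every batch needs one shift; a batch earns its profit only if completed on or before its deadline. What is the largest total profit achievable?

Take jobs in profit order; each goes to the latest open slot no later than its deadline.
By profit: C(d2,56), B(d2,52), E(d5,51), A(d3,35), F(d2,29), D(d5,26)
C→slot 2; B→slot 1; E→slot 5; A→slot 3; F skipped; D→slot 4.
Profit = 52 + 56 + 35 + 26 + 51 = 220

220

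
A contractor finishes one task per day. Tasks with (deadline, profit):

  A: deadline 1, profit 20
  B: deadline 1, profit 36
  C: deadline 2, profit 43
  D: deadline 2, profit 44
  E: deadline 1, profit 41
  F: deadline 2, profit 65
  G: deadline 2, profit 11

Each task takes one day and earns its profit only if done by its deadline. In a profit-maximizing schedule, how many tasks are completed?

2

Sort by profit descending; place each in the latest free slot ≤ its deadline.
By profit: F(d2,65), D(d2,44), C(d2,43), E(d1,41), B(d1,36), A(d1,20), G(d2,11)
F→slot 2; D→slot 1; C skipped; E skipped; B skipped; A skipped; G skipped.
2 of 7 scheduled.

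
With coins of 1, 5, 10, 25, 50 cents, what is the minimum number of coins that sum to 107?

107 = 2×50 + 1×5 + 2×1
Total coins = 2 + 1 + 2 = 5

5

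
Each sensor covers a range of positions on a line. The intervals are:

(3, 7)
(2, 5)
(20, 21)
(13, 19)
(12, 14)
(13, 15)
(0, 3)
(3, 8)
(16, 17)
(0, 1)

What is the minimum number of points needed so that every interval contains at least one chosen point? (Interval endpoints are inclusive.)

By right end: [0,1]  [0,3]  [2,5]  [3,7]  [3,8]  [12,14]  [13,15]  [16,17]  [13,19]  [20,21]
[0,1] uncovered → point at 1; [2,5] uncovered → point at 5; [12,14] uncovered → point at 14; [16,17] uncovered → point at 17; [20,21] uncovered → point at 21.
Points: 1, 5, 14, 17, 21 (5 total).

5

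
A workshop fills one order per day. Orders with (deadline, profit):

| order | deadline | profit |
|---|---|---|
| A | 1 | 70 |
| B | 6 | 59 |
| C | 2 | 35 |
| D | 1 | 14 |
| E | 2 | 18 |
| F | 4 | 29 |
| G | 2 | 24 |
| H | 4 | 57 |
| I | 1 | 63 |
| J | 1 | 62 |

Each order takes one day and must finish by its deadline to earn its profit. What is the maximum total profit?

250

Take jobs in profit order; each goes to the latest open slot no later than its deadline.
Profit order: A=70 I=63 J=62 B=59 H=57 C=35 F=29 G=24 E=18 D=14
Assign: A→slot 1, I skipped, J skipped, B→slot 6, H→slot 4, C→slot 2, F→slot 3, G skipped, E skipped, D skipped.
Slots: [1:A] [2:C] [3:F] [4:H] [6:B]
Profit = 70 + 35 + 29 + 57 + 59 = 250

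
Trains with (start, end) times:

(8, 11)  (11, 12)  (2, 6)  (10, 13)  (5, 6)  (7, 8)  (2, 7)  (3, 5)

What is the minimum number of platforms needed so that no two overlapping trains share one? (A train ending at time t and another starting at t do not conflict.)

3

Count concurrent intervals with a sweep; the peak is the room count.
Events (time:±→running): 2:+→1 2:+→2 3:+→3 … peak 3.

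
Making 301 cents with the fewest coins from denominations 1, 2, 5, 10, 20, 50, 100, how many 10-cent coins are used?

Greedy: take as many of the largest coin as possible, then repeat with the remainder.
301 = 3×100 + 1×1
Count of 10: 0

0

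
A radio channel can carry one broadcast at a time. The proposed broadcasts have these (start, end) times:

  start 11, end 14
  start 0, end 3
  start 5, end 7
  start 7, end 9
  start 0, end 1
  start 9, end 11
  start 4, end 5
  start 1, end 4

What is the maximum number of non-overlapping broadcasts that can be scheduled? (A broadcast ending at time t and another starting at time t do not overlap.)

7

Sorted by end: (0,1)  (0,3)  (1,4)  (4,5)  (5,7)  (7,9)  (9,11)  (11,14)
take (0,1); take (1,4); take (4,5); take (5,7); take (7,9); take (9,11); take (11,14).
Selected 7 broadcasts.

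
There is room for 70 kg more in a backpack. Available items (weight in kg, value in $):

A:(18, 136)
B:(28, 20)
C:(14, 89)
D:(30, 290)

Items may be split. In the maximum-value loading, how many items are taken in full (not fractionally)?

3

Order: D (290/30=9.67) > A (136/18=7.56) > C (89/14=6.36) > B (20/28=0.71)
Fill: take D (30 @ 290) → take A (18 @ 136) → take C (14 @ 89) → take 8/28 of B → 5.71; 70/70 used.
3 item(s) taken whole; one partial (take 8/28 of B).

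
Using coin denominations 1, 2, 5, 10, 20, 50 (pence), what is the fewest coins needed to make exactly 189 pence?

8

189 = 3×50 + 1×20 + 1×10 + 1×5 + 2×2
Total coins = 3 + 1 + 1 + 1 + 2 = 8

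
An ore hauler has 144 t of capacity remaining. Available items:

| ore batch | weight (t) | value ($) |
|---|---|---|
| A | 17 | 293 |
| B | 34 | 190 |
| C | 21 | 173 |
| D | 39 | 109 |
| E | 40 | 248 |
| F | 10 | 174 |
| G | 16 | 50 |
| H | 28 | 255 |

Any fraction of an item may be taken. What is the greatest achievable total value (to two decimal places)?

Sort by value per unit weight and fill in that order.
Order: F (174/10=17.40) > A (293/17=17.24) > H (255/28=9.11) > C (173/21=8.24) > E (248/40=6.20) > B (190/34=5.59) > G (50/16=3.12) > D (109/39=2.79)
Fill: take F (10 @ 174) → take A (17 @ 293) → take H (28 @ 255) → take C (21 @ 173) → take E (40 @ 248) → take 28/34 of B → 156.47; 144/144 used.
Total value = 1299.47

1299.47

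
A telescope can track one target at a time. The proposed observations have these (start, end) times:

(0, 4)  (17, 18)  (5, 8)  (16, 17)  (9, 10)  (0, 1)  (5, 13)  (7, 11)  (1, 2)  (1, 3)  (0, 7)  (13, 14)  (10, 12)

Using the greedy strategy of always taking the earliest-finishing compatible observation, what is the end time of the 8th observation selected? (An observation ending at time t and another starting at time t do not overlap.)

18

Order by finish time; keep every interval that doesn't clash with the previous kept one.
By end time: (0,1), (1,2), (1,3), (0,4), (0,7), (5,8), (9,10), (7,11), (10,12), (5,13), (13,14), (16,17), (17,18).
Pick (0,1); next start ≥ 1 → (1,2); next start ≥ 2 → (5,8); next start ≥ 8 → (9,10); next start ≥ 10 → (10,12); next start ≥ 12 → (13,14); next start ≥ 14 → (16,17); next start ≥ 17 → (17,18).
Selected: (0,1) (1,2) (5,8) (9,10) (10,12) (13,14) (16,17) (17,18)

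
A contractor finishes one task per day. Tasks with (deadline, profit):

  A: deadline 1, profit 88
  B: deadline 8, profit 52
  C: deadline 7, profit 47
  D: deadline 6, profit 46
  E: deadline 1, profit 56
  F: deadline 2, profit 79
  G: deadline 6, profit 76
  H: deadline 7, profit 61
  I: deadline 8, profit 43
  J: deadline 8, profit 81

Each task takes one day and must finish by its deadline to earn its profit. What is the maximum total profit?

By profit: A(d1,88), J(d8,81), F(d2,79), G(d6,76), H(d7,61), E(d1,56), B(d8,52), C(d7,47), D(d6,46), I(d8,43)
A→slot 1; J→slot 8; F→slot 2; G→slot 6; H→slot 7; E skipped; B→slot 5; C→slot 4; D→slot 3; I skipped.
Profit = 88 + 79 + 46 + 47 + 52 + 76 + 61 + 81 = 530

530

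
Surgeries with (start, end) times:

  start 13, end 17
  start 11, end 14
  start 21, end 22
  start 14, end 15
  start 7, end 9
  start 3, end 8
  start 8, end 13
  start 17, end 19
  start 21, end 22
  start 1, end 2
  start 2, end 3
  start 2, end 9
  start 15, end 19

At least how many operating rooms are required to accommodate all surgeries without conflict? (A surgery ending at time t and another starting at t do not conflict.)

Events (time:±→running): 1:+→1 2:-→0 2:+→1 2:+→2 3:-→1 3:+→2 7:+→3 … peak 3.

3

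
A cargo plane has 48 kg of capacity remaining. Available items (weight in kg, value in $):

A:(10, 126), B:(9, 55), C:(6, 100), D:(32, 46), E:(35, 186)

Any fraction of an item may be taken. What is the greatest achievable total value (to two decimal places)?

Greedy by value/weight ratio, highest first.
Ratios (sorted): C 16.67, A 12.60, B 6.11, E 5.31, D 1.44
take C (6 @ 100); take A (10 @ 126); take B (9 @ 55); take 23/35 of E → 122.23. Capacity used 48/48.
Total value = 403.23

403.23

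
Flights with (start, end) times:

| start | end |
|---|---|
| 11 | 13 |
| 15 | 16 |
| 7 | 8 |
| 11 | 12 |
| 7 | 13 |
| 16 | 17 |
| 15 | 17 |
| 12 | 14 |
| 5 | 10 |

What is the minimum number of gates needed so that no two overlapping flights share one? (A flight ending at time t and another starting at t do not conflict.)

starts: [5, 7, 7, 11, 11, 12, 15, 15, 16]
ends:   [8, 10, 12, 13, 13, 14, 16, 17, 17]
s5→1 s7→2 s7→3  — peak 3.

3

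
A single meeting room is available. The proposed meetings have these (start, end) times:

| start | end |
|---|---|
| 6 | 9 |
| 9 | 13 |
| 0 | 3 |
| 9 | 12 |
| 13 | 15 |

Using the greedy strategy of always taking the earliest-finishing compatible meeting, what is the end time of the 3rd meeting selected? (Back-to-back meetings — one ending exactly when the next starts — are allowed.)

By end time: (0,3), (6,9), (9,12), (9,13), (13,15).
Pick (0,3); next start ≥ 3 → (6,9); next start ≥ 9 → (9,12); next start ≥ 12 → (13,15).
Selected: (0,3) (6,9) (9,12) (13,15)

12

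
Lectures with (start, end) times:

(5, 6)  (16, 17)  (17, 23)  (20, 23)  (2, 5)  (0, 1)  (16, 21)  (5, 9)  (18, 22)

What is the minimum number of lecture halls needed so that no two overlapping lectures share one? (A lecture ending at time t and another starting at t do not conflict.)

The answer is the maximum number of intervals overlapping at any instant.
Events (time:±→running): 0:+→1 1:-→0 2:+→1 5:-→0 5:+→1 5:+→2 6:-→1 9:-→0 16:+→1 16:+→2 17:-→1 17:+→2 18:+→3 20:+→4 … peak 4.

4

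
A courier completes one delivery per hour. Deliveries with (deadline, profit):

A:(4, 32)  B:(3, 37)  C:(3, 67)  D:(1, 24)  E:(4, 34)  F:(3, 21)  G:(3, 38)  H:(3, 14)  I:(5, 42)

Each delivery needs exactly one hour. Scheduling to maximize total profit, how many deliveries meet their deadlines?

5

By profit: C(d3,67), I(d5,42), G(d3,38), B(d3,37), E(d4,34), A(d4,32), D(d1,24), F(d3,21), H(d3,14)
C→slot 3; I→slot 5; G→slot 2; B→slot 1; E→slot 4; A skipped; D skipped; F skipped; H skipped.
5 of 9 scheduled.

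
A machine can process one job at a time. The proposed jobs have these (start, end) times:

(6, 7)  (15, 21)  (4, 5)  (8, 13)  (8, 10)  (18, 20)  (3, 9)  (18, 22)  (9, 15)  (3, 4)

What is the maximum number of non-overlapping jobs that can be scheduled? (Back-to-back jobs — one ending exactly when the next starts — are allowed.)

5

Order by finish time; keep every interval that doesn't clash with the previous kept one.
By end time: (3,4), (4,5), (6,7), (3,9), (8,10), (8,13), (9,15), (18,20), (15,21), (18,22).
Pick (3,4); next start ≥ 4 → (4,5); next start ≥ 5 → (6,7); next start ≥ 7 → (8,10); next start ≥ 10 → (18,20).
Selected 5 jobs.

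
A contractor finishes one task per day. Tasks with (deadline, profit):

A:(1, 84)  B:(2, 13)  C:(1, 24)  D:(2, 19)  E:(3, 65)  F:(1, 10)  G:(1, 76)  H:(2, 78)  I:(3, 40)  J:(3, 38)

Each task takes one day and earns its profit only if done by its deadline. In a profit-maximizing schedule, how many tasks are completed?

Take jobs in profit order; each goes to the latest open slot no later than its deadline.
Profit order: A=84 H=78 G=76 E=65 I=40 J=38 C=24 D=19 B=13 F=10
Assign: A→slot 1, H→slot 2, G skipped, E→slot 3, I skipped, J skipped, C skipped, D skipped, B skipped, F skipped.
Slots: [1:A] [2:H] [3:E]
3 of 10 scheduled.

3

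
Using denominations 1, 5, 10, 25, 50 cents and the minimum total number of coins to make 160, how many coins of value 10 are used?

160 = 3×50 + 1×10
Count of 10: 1

1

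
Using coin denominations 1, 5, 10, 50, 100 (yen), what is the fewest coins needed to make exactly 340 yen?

7

340 = 3×100 + 4×10
Total coins = 3 + 4 = 7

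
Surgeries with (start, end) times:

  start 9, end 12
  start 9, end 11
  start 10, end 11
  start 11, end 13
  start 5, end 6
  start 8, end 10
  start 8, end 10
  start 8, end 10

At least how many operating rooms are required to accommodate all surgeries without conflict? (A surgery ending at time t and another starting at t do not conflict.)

Events (time:±→running): 5:+→1 6:-→0 8:+→1 8:+→2 8:+→3 9:+→4 9:+→5 … peak 5.

5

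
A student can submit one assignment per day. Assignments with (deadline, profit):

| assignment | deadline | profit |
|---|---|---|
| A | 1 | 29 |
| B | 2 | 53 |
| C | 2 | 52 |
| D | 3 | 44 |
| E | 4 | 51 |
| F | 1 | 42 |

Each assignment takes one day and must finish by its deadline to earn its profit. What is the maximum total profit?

200

Take jobs in profit order; each goes to the latest open slot no later than its deadline.
By profit: B(d2,53), C(d2,52), E(d4,51), D(d3,44), F(d1,42), A(d1,29)
B→slot 2; C→slot 1; E→slot 4; D→slot 3; F skipped; A skipped.
Profit = 52 + 53 + 44 + 51 = 200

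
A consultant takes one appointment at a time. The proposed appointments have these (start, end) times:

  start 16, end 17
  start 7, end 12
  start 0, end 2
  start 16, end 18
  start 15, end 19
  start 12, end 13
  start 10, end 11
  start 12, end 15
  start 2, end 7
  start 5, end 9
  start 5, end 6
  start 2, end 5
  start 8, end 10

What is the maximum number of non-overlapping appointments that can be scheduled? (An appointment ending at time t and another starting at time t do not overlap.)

Sorted by end: (0,2)  (2,5)  (5,6)  (2,7)  (5,9)  (8,10)  (10,11)  (7,12)  (12,13)  (12,15)  (16,17)  (16,18)  (15,19)
take (0,2); take (2,5); take (5,6); skip (5,9); take (8,10); take (10,11); take (12,13); take (16,17); skip (15,19).
Selected 7 appointments.

7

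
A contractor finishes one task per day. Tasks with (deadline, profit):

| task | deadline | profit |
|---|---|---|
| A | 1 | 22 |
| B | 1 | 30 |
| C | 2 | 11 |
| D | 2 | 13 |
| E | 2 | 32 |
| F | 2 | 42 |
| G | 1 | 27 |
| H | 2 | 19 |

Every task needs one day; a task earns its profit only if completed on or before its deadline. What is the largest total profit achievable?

74

Profit order: F=42 E=32 B=30 G=27 A=22 H=19 D=13 C=11
Assign: F→slot 2, E→slot 1, B skipped, G skipped, A skipped, H skipped, D skipped, C skipped.
Slots: [1:E] [2:F]
Profit = 32 + 42 = 74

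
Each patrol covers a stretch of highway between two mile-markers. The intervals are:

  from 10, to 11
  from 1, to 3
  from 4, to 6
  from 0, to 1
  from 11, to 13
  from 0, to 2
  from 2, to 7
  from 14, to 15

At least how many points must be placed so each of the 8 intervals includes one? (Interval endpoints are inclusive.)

4

Sort by right endpoint; whenever an interval is uncovered, place a point at its right end.
By right end: [0,1]  [0,2]  [1,3]  [4,6]  [2,7]  [10,11]  [11,13]  [14,15]
[0,1] uncovered → point at 1; [4,6] uncovered → point at 6; [10,11] uncovered → point at 11; [14,15] uncovered → point at 15.
Points: 1, 6, 11, 15 (4 total).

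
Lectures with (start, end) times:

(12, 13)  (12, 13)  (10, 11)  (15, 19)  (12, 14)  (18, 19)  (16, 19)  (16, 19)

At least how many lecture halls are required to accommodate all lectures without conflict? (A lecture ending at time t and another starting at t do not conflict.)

The answer is the maximum number of intervals overlapping at any instant.
starts: [10, 12, 12, 12, 15, 16, 16, 18]
ends:   [11, 13, 13, 14, 19, 19, 19, 19]
s10→1 e11→0 s12→1 s12→2 s12→3 e13→2 e13→1 e14→0 s15→1 s16→2 s16→3 s18→4  — peak 4.

4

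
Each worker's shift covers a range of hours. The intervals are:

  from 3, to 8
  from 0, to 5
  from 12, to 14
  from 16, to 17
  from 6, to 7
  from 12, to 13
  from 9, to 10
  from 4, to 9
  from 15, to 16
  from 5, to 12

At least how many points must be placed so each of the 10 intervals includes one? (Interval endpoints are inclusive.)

5

By right end: [0,5]  [6,7]  [3,8]  [4,9]  [9,10]  [5,12]  [12,13]  [12,14]  [15,16]  [16,17]
[0,5] uncovered → point at 5; [6,7] uncovered → point at 7; [9,10] uncovered → point at 10; [12,13] uncovered → point at 13; [15,16] uncovered → point at 16.
Points: 5, 7, 10, 13, 16 (5 total).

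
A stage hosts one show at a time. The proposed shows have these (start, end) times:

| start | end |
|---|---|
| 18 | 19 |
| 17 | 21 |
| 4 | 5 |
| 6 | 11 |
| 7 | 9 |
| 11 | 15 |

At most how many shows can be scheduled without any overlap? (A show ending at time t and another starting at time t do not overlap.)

4

Sorted by end: (4,5)  (7,9)  (6,11)  (11,15)  (18,19)  (17,21)
take (4,5); take (7,9); skip (6,11); take (11,15); take (18,19).
Selected 4 shows.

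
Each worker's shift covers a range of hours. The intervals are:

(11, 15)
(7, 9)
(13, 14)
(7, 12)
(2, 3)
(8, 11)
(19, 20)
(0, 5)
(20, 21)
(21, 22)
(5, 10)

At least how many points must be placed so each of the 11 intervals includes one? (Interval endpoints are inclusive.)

Process intervals by earliest right end; each time one isn't hit yet, stab at its right endpoint.
By right end: [2,3]  [0,5]  [7,9]  [5,10]  [8,11]  [7,12]  [13,14]  [11,15]  [19,20]  [20,21]  [21,22]
[2,3] uncovered → point at 3; [7,9] uncovered → point at 9; [13,14] uncovered → point at 14; [19,20] uncovered → point at 20; [21,22] uncovered → point at 22.
Points: 3, 9, 14, 20, 22 (5 total).

5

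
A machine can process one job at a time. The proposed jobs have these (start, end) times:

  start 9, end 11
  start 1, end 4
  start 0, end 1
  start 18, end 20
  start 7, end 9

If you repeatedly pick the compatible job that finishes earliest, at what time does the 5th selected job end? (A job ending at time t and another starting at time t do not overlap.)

20

Sort by end time and greedily take each interval whose start is ≥ the last chosen end.
By end time: (0,1), (1,4), (7,9), (9,11), (18,20).
Pick (0,1); next start ≥ 1 → (1,4); next start ≥ 4 → (7,9); next start ≥ 9 → (9,11); next start ≥ 11 → (18,20).
Selected: (0,1) (1,4) (7,9) (9,11) (18,20)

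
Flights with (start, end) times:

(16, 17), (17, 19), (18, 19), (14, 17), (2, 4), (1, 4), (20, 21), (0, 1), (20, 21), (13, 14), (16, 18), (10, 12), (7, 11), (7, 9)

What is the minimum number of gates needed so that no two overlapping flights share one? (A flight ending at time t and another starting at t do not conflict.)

3

Events (time:±→running): 0:+→1 1:-→0 1:+→1 2:+→2 4:-→1 4:-→0 7:+→1 7:+→2 9:-→1 10:+→2 11:-→1 12:-→0 13:+→1 14:-→0 14:+→1 16:+→2 16:+→3 … peak 3.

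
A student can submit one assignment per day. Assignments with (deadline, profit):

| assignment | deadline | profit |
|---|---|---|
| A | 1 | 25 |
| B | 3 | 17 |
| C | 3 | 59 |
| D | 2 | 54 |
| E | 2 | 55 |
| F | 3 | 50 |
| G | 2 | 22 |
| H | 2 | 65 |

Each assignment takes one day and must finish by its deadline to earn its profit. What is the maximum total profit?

179

Take jobs in profit order; each goes to the latest open slot no later than its deadline.
Profit order: H=65 C=59 E=55 D=54 F=50 A=25 G=22 B=17
Assign: H→slot 2, C→slot 3, E→slot 1, D skipped, F skipped, A skipped, G skipped, B skipped.
Slots: [1:E] [2:H] [3:C]
Profit = 55 + 65 + 59 = 179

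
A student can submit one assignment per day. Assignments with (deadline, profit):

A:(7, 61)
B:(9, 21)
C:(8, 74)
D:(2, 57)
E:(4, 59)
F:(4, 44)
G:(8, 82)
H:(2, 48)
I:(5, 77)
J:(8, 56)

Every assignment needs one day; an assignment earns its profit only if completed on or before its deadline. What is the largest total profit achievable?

Take jobs in profit order; each goes to the latest open slot no later than its deadline.
By profit: G(d8,82), I(d5,77), C(d8,74), A(d7,61), E(d4,59), D(d2,57), J(d8,56), H(d2,48), F(d4,44), B(d9,21)
G→slot 8; I→slot 5; C→slot 7; A→slot 6; E→slot 4; D→slot 2; J→slot 3; H→slot 1; F skipped; B→slot 9.
Profit = 48 + 57 + 56 + 59 + 77 + 61 + 74 + 82 + 21 = 535

535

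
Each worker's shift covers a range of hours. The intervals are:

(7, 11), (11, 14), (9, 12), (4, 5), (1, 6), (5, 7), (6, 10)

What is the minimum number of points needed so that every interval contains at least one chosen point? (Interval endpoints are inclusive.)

3

Sort by right endpoint; whenever an interval is uncovered, place a point at its right end.
Sorted: [4,5] [1,6] [5,7] [6,10] [7,11] [9,12] [11,14]
{[4,5],[1,6],[5,7]} hit by 5; {[6,10],[7,11],[9,12]} hit by 10; {[11,14]} hit by 14.
Points: 5, 10, 14 (3 total).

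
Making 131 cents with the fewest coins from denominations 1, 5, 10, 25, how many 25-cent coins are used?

Use the largest denomination that fits, subtract, and repeat.
131 − 5×25→6 − 1×5→1 − 1×1→0
Count of 25: 5

5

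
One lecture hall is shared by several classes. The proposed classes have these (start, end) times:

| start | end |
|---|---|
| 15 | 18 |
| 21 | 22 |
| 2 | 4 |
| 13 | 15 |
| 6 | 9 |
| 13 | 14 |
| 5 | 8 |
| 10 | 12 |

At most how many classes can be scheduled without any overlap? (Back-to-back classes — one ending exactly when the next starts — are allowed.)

Order by finish time; keep every interval that doesn't clash with the previous kept one.
By end time: (2,4), (5,8), (6,9), (10,12), (13,14), (13,15), (15,18), (21,22).
Pick (2,4); next start ≥ 4 → (5,8); next start ≥ 8 → (10,12); next start ≥ 12 → (13,14); next start ≥ 14 → (15,18); next start ≥ 18 → (21,22).
Selected 6 classes.

6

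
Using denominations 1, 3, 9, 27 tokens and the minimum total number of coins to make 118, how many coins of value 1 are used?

1

118 − 4×27→10 − 1×9→1 − 1×1→0
Count of 1: 1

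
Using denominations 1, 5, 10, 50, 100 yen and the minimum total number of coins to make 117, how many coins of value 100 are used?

1

117 = 1×100 + 1×10 + 1×5 + 2×1
Count of 100: 1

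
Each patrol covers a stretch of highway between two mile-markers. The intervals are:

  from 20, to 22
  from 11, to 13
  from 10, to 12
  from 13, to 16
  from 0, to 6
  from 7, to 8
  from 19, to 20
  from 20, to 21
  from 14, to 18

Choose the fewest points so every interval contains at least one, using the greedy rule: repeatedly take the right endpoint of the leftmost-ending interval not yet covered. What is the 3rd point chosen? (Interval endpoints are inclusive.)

12

By right end: [0,6]  [7,8]  [10,12]  [11,13]  [13,16]  [14,18]  [19,20]  [20,21]  [20,22]
[0,6] uncovered → point at 6; [7,8] uncovered → point at 8; [10,12] uncovered → point at 12; [13,16] uncovered → point at 16; [19,20] uncovered → point at 20.
Points: 6, 8, 12, 16, 20 (5 total).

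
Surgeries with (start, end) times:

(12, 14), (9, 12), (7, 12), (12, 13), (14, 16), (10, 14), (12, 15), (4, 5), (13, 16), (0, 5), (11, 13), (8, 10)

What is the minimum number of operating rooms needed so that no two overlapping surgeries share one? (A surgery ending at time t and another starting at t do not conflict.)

Count concurrent intervals with a sweep; the peak is the room count.
starts: [0, 4, 7, 8, 9, 10, 11, 12, 12, 12, 13, 14]
ends:   [5, 5, 10, 12, 12, 13, 13, 14, 14, 15, 16, 16]
s0→1 s4→2 e5→1 e5→0 s7→1 s8→2 s9→3 e10→2 s10→3 s11→4 e12→3 e12→2 s12→3 s12→4 s12→5  — peak 5.

5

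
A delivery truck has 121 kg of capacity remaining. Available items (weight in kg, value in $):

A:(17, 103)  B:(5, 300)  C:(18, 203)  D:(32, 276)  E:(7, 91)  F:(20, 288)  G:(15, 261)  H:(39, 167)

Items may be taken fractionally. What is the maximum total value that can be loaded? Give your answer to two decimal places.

1551.97

Ratios (sorted): B 60.00, G 17.40, F 14.40, E 13.00, C 11.28, D 8.62, A 6.06, H 4.28
take B (5 @ 300); take G (15 @ 261); take F (20 @ 288); take E (7 @ 91); take C (18 @ 203); take D (32 @ 276); take A (17 @ 103); take 7/39 of H → 29.97. Capacity used 121/121.
Total value = 1551.97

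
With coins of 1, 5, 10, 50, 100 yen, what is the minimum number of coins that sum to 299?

12

299 − 2×100→99 − 1×50→49 − 4×10→9 − 1×5→4 − 4×1→0
Total coins = 2 + 1 + 4 + 1 + 4 = 12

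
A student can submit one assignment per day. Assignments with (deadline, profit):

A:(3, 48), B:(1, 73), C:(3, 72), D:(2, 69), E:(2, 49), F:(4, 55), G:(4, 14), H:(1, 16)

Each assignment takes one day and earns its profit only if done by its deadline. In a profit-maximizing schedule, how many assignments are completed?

Take jobs in profit order; each goes to the latest open slot no later than its deadline.
Profit order: B=73 C=72 D=69 F=55 E=49 A=48 H=16 G=14
Assign: B→slot 1, C→slot 3, D→slot 2, F→slot 4, E skipped, A skipped, H skipped, G skipped.
Slots: [1:B] [2:D] [3:C] [4:F]
4 of 8 scheduled.

4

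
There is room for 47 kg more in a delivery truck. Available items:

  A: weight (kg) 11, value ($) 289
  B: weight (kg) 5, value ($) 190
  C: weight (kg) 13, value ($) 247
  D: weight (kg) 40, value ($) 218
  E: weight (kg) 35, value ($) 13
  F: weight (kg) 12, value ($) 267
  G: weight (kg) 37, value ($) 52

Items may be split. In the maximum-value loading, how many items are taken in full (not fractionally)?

Ratios (sorted): B 38.00, A 26.27, F 22.25, C 19.00, D 5.45, G 1.41, E 0.37
take B (5 @ 190); take A (11 @ 289); take F (12 @ 267); take C (13 @ 247); take 6/40 of D → 32.70. Capacity used 47/47.
4 item(s) taken whole; one partial (take 6/40 of D).

4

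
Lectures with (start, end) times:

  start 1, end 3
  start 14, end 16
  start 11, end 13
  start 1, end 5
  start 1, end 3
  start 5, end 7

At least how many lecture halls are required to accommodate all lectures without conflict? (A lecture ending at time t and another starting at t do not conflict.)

Events (time:±→running): 1:+→1 1:+→2 1:+→3 … peak 3.

3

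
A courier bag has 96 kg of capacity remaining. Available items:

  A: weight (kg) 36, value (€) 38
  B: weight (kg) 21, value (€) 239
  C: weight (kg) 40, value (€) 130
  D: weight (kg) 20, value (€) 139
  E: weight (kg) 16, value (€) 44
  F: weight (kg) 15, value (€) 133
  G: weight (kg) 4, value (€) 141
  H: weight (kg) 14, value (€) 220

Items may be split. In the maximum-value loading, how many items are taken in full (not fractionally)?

5

Greedy by value/weight ratio, highest first.
Order: G (141/4=35.25) > H (220/14=15.71) > B (239/21=11.38) > F (133/15=8.87) > D (139/20=6.95) > C (130/40=3.25) > E (44/16=2.75) > A (38/36=1.06)
Fill: take G (4 @ 141) → take H (14 @ 220) → take B (21 @ 239) → take F (15 @ 133) → take D (20 @ 139) → take 22/40 of C → 71.50; 96/96 used.
5 item(s) taken whole; one partial (take 22/40 of C).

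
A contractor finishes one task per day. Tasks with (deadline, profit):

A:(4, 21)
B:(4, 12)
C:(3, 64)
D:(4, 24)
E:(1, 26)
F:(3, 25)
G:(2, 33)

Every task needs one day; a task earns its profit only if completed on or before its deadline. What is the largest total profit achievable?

147

Profit order: C=64 G=33 E=26 F=25 D=24 A=21 B=12
Assign: C→slot 3, G→slot 2, E→slot 1, F skipped, D→slot 4, A skipped, B skipped.
Slots: [1:E] [2:G] [3:C] [4:D]
Profit = 26 + 33 + 64 + 24 = 147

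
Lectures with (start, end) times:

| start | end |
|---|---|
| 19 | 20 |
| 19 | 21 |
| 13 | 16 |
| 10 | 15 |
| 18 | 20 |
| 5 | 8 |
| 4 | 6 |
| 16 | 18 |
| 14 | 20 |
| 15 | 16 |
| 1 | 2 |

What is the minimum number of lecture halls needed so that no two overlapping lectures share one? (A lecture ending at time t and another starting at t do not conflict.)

Count concurrent intervals with a sweep; the peak is the room count.
starts: [1, 4, 5, 10, 13, 14, 15, 16, 18, 19, 19]
ends:   [2, 6, 8, 15, 16, 16, 18, 20, 20, 20, 21]
s1→1 e2→0 s4→1 s5→2 e6→1 e8→0 s10→1 s13→2 s14→3 e15→2 s15→3 e16→2 e16→1 s16→2 e18→1 s18→2 s19→3 s19→4  — peak 4.

4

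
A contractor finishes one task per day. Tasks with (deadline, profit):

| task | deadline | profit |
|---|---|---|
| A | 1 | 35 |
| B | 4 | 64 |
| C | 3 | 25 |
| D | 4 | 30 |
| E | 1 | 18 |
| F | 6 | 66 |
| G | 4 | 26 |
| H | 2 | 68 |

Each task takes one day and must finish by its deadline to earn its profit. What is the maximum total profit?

263

Profit order: H=68 F=66 B=64 A=35 D=30 G=26 C=25 E=18
Assign: H→slot 2, F→slot 6, B→slot 4, A→slot 1, D→slot 3, G skipped, C skipped, E skipped.
Slots: [1:A] [2:H] [3:D] [4:B] [6:F]
Profit = 35 + 68 + 30 + 64 + 66 = 263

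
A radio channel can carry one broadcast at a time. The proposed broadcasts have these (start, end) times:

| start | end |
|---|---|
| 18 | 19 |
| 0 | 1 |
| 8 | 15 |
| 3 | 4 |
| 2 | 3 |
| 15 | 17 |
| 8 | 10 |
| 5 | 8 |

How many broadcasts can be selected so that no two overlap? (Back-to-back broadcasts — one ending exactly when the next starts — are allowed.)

7

By end time: (0,1), (2,3), (3,4), (5,8), (8,10), (8,15), (15,17), (18,19).
Pick (0,1); next start ≥ 1 → (2,3); next start ≥ 3 → (3,4); next start ≥ 4 → (5,8); next start ≥ 8 → (8,10); next start ≥ 10 → (15,17); next start ≥ 17 → (18,19).
Selected 7 broadcasts.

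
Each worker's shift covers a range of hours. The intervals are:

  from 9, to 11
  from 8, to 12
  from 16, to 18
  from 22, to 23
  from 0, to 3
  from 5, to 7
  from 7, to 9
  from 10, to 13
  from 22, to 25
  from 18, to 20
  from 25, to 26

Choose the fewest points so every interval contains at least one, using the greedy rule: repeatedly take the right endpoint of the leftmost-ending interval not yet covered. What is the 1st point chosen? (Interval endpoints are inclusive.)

Process intervals by earliest right end; each time one isn't hit yet, stab at its right endpoint.
Sorted: [0,3] [5,7] [7,9] [9,11] [8,12] [10,13] [16,18] [18,20] [22,23] [22,25] [25,26]
{[0,3]} hit by 3; {[5,7],[7,9]} hit by 7; {[9,11],[8,12],[10,13]} hit by 11; {[16,18],[18,20]} hit by 18; {[22,23],[22,25]} hit by 23; {[25,26]} hit by 26.
Points: 3, 7, 11, 18, 23, 26 (6 total).

3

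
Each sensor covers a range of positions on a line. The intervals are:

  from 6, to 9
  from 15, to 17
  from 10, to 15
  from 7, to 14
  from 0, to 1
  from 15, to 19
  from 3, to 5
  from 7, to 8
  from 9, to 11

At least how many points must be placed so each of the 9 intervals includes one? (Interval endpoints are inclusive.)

By right end: [0,1]  [3,5]  [7,8]  [6,9]  [9,11]  [7,14]  [10,15]  [15,17]  [15,19]
[0,1] uncovered → point at 1; [3,5] uncovered → point at 5; [7,8] uncovered → point at 8; [9,11] uncovered → point at 11; [15,17] uncovered → point at 17.
Points: 1, 5, 8, 11, 17 (5 total).

5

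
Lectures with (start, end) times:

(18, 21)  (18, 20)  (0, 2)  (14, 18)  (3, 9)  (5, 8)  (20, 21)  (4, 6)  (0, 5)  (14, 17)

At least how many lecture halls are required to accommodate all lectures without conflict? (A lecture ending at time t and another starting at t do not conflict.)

3

starts: [0, 0, 3, 4, 5, 14, 14, 18, 18, 20]
ends:   [2, 5, 6, 8, 9, 17, 18, 20, 21, 21]
s0→1 s0→2 e2→1 s3→2 s4→3  — peak 3.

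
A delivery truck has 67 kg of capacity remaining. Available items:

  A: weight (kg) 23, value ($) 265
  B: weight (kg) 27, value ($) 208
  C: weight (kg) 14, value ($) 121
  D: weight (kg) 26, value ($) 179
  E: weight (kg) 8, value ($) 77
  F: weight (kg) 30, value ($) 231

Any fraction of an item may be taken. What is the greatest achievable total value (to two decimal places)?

632.48

Order: A (265/23=11.52) > E (77/8=9.62) > C (121/14=8.64) > B (208/27=7.70) > F (231/30=7.70) > D (179/26=6.88)
Fill: take A (23 @ 265) → take E (8 @ 77) → take C (14 @ 121) → take 22/27 of B → 169.48; 67/67 used.
Total value = 632.48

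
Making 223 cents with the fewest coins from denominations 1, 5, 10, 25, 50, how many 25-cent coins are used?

223 − 4×50→23 − 2×10→3 − 3×1→0
Count of 25: 0

0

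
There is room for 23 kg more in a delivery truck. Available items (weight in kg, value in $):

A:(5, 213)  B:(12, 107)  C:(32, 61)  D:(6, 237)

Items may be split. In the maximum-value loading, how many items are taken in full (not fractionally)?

Order: A (213/5=42.60) > D (237/6=39.50) > B (107/12=8.92) > C (61/32=1.91)
Fill: take A (5 @ 213) → take D (6 @ 237) → take B (12 @ 107); 23/23 used.
3 item(s) taken whole.

3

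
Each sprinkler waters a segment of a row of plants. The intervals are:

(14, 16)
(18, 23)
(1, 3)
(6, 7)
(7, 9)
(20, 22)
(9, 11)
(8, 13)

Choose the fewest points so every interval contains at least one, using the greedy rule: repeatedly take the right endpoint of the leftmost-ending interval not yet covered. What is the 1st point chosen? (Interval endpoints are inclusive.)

Sorted: [1,3] [6,7] [7,9] [9,11] [8,13] [14,16] [20,22] [18,23]
{[1,3]} hit by 3; {[6,7],[7,9]} hit by 7; {[9,11],[8,13]} hit by 11; {[14,16]} hit by 16; {[20,22],[18,23]} hit by 22.
Points: 3, 7, 11, 16, 22 (5 total).

3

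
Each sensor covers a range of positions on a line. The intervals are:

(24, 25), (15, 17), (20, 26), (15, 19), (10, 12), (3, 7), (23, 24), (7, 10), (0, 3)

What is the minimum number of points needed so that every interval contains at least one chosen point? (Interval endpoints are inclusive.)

4

Sort by right endpoint; whenever an interval is uncovered, place a point at its right end.
Sorted: [0,3] [3,7] [7,10] [10,12] [15,17] [15,19] [23,24] [24,25] [20,26]
{[0,3],[3,7]} hit by 3; {[7,10],[10,12]} hit by 10; {[15,17],[15,19]} hit by 17; {[23,24],[24,25],[20,26]} hit by 24.
Points: 3, 10, 17, 24 (4 total).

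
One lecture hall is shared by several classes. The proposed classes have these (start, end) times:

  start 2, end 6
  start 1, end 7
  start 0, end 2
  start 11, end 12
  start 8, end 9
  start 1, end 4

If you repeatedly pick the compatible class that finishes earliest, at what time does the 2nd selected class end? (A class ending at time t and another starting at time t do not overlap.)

Order by finish time; keep every interval that doesn't clash with the previous kept one.
Sorted by end: (0,2)  (1,4)  (2,6)  (1,7)  (8,9)  (11,12)
take (0,2); skip (1,4); take (2,6); take (8,9); take (11,12).
Selected: (0,2) (2,6) (8,9) (11,12)

6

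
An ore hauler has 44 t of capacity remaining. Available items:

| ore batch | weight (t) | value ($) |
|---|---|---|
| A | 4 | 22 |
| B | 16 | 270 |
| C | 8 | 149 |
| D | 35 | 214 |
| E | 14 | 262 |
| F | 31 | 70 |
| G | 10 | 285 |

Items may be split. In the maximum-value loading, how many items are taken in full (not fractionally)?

Sort by value per unit weight and fill in that order.
Order: G (285/10=28.50) > E (262/14=18.71) > C (149/8=18.62) > B (270/16=16.88) > D (214/35=6.11) > A (22/4=5.50) > F (70/31=2.26)
Fill: take G (10 @ 285) → take E (14 @ 262) → take C (8 @ 149) → take 12/16 of B → 202.50; 44/44 used.
3 item(s) taken whole; one partial (take 12/16 of B).

3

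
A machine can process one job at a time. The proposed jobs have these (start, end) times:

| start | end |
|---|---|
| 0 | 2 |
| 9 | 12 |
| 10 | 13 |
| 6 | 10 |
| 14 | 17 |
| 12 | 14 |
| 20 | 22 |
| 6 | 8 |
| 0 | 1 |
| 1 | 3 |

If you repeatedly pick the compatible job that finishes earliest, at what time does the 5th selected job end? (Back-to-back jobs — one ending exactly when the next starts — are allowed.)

14

Sort by end time and greedily take each interval whose start is ≥ the last chosen end.
By end time: (0,1), (0,2), (1,3), (6,8), (6,10), (9,12), (10,13), (12,14), (14,17), (20,22).
Pick (0,1); next start ≥ 1 → (1,3); next start ≥ 3 → (6,8); next start ≥ 8 → (9,12); next start ≥ 12 → (12,14); next start ≥ 14 → (14,17); next start ≥ 17 → (20,22).
Selected: (0,1) (1,3) (6,8) (9,12) (12,14) (14,17) (20,22)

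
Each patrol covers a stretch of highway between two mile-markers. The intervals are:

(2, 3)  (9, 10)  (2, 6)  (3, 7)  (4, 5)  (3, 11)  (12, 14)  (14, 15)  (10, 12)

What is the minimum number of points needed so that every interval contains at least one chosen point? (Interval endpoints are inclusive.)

4

Sorted: [2,3] [4,5] [2,6] [3,7] [9,10] [3,11] [10,12] [12,14] [14,15]
{[2,3]} hit by 3; {[4,5],[2,6],[3,7]} hit by 5; {[9,10],[3,11],[10,12]} hit by 10; {[12,14],[14,15]} hit by 14.
Points: 3, 5, 10, 14 (4 total).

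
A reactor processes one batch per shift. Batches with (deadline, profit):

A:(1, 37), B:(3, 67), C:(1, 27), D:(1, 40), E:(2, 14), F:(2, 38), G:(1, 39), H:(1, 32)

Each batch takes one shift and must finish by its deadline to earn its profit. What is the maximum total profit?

Sort by profit descending; place each in the latest free slot ≤ its deadline.
By profit: B(d3,67), D(d1,40), G(d1,39), F(d2,38), A(d1,37), H(d1,32), C(d1,27), E(d2,14)
B→slot 3; D→slot 1; G skipped; F→slot 2; A skipped; H skipped; C skipped; E skipped.
Profit = 40 + 38 + 67 = 145

145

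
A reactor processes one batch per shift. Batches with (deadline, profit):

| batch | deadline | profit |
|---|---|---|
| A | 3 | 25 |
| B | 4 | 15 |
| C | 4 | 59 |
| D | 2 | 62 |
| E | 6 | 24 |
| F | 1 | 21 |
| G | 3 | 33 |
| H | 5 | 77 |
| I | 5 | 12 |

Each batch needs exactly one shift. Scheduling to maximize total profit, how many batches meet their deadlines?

6

Take jobs in profit order; each goes to the latest open slot no later than its deadline.
By profit: H(d5,77), D(d2,62), C(d4,59), G(d3,33), A(d3,25), E(d6,24), F(d1,21), B(d4,15), I(d5,12)
H→slot 5; D→slot 2; C→slot 4; G→slot 3; A→slot 1; E→slot 6; F skipped; B skipped; I skipped.
6 of 9 scheduled.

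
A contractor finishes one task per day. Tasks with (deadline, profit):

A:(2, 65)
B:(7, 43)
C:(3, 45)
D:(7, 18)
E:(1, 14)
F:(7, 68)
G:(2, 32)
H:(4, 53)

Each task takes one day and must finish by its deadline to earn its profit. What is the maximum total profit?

Sort by profit descending; place each in the latest free slot ≤ its deadline.
Profit order: F=68 A=65 H=53 C=45 B=43 G=32 D=18 E=14
Assign: F→slot 7, A→slot 2, H→slot 4, C→slot 3, B→slot 6, G→slot 1, D→slot 5, E skipped.
Slots: [1:G] [2:A] [3:C] [4:H] [5:D] [6:B] [7:F]
Profit = 32 + 65 + 45 + 53 + 18 + 43 + 68 = 324

324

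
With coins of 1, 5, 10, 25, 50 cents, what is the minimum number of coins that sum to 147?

7

Use the largest denomination that fits, subtract, and repeat.
147 − 2×50→47 − 1×25→22 − 2×10→2 − 2×1→0
Total coins = 2 + 1 + 2 + 2 = 7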